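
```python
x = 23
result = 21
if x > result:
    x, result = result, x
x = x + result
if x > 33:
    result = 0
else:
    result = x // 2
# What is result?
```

Answer: 0

Derivation:
Trace (tracking result):
x = 23  # -> x = 23
result = 21  # -> result = 21
if x > result:  # condition is True
    x, result = (result, x)  # -> x = 21, result = 23
x = x + result  # -> x = 44
if x > 33:  # condition is True
    result = 0  # -> result = 0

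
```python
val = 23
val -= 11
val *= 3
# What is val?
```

Answer: 36

Derivation:
Trace (tracking val):
val = 23  # -> val = 23
val -= 11  # -> val = 12
val *= 3  # -> val = 36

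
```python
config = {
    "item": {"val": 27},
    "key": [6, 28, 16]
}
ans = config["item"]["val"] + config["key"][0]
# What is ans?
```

Answer: 33

Derivation:
Trace (tracking ans):
config = {'item': {'val': 27}, 'key': [6, 28, 16]}  # -> config = {'item': {'val': 27}, 'key': [6, 28, 16]}
ans = config['item']['val'] + config['key'][0]  # -> ans = 33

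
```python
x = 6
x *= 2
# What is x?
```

Answer: 12

Derivation:
Trace (tracking x):
x = 6  # -> x = 6
x *= 2  # -> x = 12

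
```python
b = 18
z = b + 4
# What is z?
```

Answer: 22

Derivation:
Trace (tracking z):
b = 18  # -> b = 18
z = b + 4  # -> z = 22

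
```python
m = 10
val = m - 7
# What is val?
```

Trace (tracking val):
m = 10  # -> m = 10
val = m - 7  # -> val = 3

Answer: 3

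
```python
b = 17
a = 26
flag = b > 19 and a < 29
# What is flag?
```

Trace (tracking flag):
b = 17  # -> b = 17
a = 26  # -> a = 26
flag = b > 19 and a < 29  # -> flag = False

Answer: False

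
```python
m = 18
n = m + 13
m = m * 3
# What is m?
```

Trace (tracking m):
m = 18  # -> m = 18
n = m + 13  # -> n = 31
m = m * 3  # -> m = 54

Answer: 54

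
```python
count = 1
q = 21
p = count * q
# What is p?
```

Answer: 21

Derivation:
Trace (tracking p):
count = 1  # -> count = 1
q = 21  # -> q = 21
p = count * q  # -> p = 21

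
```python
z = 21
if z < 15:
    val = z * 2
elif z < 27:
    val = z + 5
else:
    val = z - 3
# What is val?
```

Trace (tracking val):
z = 21  # -> z = 21
if z < 15:  # condition is False
elif z < 27:  # condition is True
    val = z + 5  # -> val = 26

Answer: 26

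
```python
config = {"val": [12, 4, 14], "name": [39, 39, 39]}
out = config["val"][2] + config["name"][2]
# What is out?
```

Trace (tracking out):
config = {'val': [12, 4, 14], 'name': [39, 39, 39]}  # -> config = {'val': [12, 4, 14], 'name': [39, 39, 39]}
out = config['val'][2] + config['name'][2]  # -> out = 53

Answer: 53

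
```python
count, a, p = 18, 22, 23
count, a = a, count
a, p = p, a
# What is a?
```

Trace (tracking a):
count, a, p = (18, 22, 23)  # -> count = 18, a = 22, p = 23
count, a = (a, count)  # -> count = 22, a = 18
a, p = (p, a)  # -> a = 23, p = 18

Answer: 23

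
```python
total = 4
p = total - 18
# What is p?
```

Trace (tracking p):
total = 4  # -> total = 4
p = total - 18  # -> p = -14

Answer: -14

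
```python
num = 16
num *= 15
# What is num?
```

Trace (tracking num):
num = 16  # -> num = 16
num *= 15  # -> num = 240

Answer: 240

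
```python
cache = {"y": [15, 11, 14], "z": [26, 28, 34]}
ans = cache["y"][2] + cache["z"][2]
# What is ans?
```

Answer: 48

Derivation:
Trace (tracking ans):
cache = {'y': [15, 11, 14], 'z': [26, 28, 34]}  # -> cache = {'y': [15, 11, 14], 'z': [26, 28, 34]}
ans = cache['y'][2] + cache['z'][2]  # -> ans = 48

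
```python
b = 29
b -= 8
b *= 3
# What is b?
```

Trace (tracking b):
b = 29  # -> b = 29
b -= 8  # -> b = 21
b *= 3  # -> b = 63

Answer: 63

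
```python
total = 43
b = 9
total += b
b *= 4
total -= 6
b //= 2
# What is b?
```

Trace (tracking b):
total = 43  # -> total = 43
b = 9  # -> b = 9
total += b  # -> total = 52
b *= 4  # -> b = 36
total -= 6  # -> total = 46
b //= 2  # -> b = 18

Answer: 18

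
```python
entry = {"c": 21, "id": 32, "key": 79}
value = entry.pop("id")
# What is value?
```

Answer: 32

Derivation:
Trace (tracking value):
entry = {'c': 21, 'id': 32, 'key': 79}  # -> entry = {'c': 21, 'id': 32, 'key': 79}
value = entry.pop('id')  # -> value = 32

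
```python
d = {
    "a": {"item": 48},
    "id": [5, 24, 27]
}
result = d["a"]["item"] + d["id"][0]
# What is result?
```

Answer: 53

Derivation:
Trace (tracking result):
d = {'a': {'item': 48}, 'id': [5, 24, 27]}  # -> d = {'a': {'item': 48}, 'id': [5, 24, 27]}
result = d['a']['item'] + d['id'][0]  # -> result = 53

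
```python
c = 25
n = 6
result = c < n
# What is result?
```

Trace (tracking result):
c = 25  # -> c = 25
n = 6  # -> n = 6
result = c < n  # -> result = False

Answer: False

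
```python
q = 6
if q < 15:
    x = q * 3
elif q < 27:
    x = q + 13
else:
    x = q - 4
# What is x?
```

Answer: 18

Derivation:
Trace (tracking x):
q = 6  # -> q = 6
if q < 15:  # condition is True
    x = q * 3  # -> x = 18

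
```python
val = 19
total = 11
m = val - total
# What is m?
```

Trace (tracking m):
val = 19  # -> val = 19
total = 11  # -> total = 11
m = val - total  # -> m = 8

Answer: 8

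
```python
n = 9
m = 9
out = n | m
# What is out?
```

Trace (tracking out):
n = 9  # -> n = 9
m = 9  # -> m = 9
out = n | m  # -> out = 9

Answer: 9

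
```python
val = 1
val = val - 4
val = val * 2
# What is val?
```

Answer: -6

Derivation:
Trace (tracking val):
val = 1  # -> val = 1
val = val - 4  # -> val = -3
val = val * 2  # -> val = -6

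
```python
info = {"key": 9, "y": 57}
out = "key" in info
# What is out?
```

Trace (tracking out):
info = {'key': 9, 'y': 57}  # -> info = {'key': 9, 'y': 57}
out = 'key' in info  # -> out = True

Answer: True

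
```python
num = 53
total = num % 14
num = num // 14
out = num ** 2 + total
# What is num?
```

Trace (tracking num):
num = 53  # -> num = 53
total = num % 14  # -> total = 11
num = num // 14  # -> num = 3
out = num ** 2 + total  # -> out = 20

Answer: 3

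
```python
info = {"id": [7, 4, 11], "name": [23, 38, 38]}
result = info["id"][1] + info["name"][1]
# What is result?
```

Answer: 42

Derivation:
Trace (tracking result):
info = {'id': [7, 4, 11], 'name': [23, 38, 38]}  # -> info = {'id': [7, 4, 11], 'name': [23, 38, 38]}
result = info['id'][1] + info['name'][1]  # -> result = 42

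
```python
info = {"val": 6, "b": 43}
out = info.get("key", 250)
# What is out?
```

Trace (tracking out):
info = {'val': 6, 'b': 43}  # -> info = {'val': 6, 'b': 43}
out = info.get('key', 250)  # -> out = 250

Answer: 250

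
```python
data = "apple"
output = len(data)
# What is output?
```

Answer: 5

Derivation:
Trace (tracking output):
data = 'apple'  # -> data = 'apple'
output = len(data)  # -> output = 5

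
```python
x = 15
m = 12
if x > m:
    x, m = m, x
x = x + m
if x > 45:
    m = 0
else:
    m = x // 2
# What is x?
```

Answer: 27

Derivation:
Trace (tracking x):
x = 15  # -> x = 15
m = 12  # -> m = 12
if x > m:  # condition is True
    x, m = (m, x)  # -> x = 12, m = 15
x = x + m  # -> x = 27
if x > 45:  # condition is False
else:
    m = x // 2  # -> m = 13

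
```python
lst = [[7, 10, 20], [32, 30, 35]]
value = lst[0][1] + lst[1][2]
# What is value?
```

Answer: 45

Derivation:
Trace (tracking value):
lst = [[7, 10, 20], [32, 30, 35]]  # -> lst = [[7, 10, 20], [32, 30, 35]]
value = lst[0][1] + lst[1][2]  # -> value = 45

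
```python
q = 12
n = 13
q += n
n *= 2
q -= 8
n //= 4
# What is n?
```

Trace (tracking n):
q = 12  # -> q = 12
n = 13  # -> n = 13
q += n  # -> q = 25
n *= 2  # -> n = 26
q -= 8  # -> q = 17
n //= 4  # -> n = 6

Answer: 6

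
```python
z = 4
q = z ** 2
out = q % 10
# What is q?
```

Trace (tracking q):
z = 4  # -> z = 4
q = z ** 2  # -> q = 16
out = q % 10  # -> out = 6

Answer: 16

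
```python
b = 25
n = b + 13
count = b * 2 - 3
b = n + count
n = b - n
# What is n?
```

Trace (tracking n):
b = 25  # -> b = 25
n = b + 13  # -> n = 38
count = b * 2 - 3  # -> count = 47
b = n + count  # -> b = 85
n = b - n  # -> n = 47

Answer: 47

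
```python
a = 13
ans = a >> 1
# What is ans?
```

Trace (tracking ans):
a = 13  # -> a = 13
ans = a >> 1  # -> ans = 6

Answer: 6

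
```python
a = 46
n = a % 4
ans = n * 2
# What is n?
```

Trace (tracking n):
a = 46  # -> a = 46
n = a % 4  # -> n = 2
ans = n * 2  # -> ans = 4

Answer: 2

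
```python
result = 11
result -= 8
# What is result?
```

Trace (tracking result):
result = 11  # -> result = 11
result -= 8  # -> result = 3

Answer: 3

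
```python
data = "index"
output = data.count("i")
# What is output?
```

Trace (tracking output):
data = 'index'  # -> data = 'index'
output = data.count('i')  # -> output = 1

Answer: 1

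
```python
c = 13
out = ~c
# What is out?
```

Trace (tracking out):
c = 13  # -> c = 13
out = ~c  # -> out = -14

Answer: -14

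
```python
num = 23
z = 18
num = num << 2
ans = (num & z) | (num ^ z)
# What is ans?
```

Answer: 94

Derivation:
Trace (tracking ans):
num = 23  # -> num = 23
z = 18  # -> z = 18
num = num << 2  # -> num = 92
ans = num & z | num ^ z  # -> ans = 94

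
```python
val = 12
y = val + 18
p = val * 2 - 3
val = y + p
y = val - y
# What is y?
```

Trace (tracking y):
val = 12  # -> val = 12
y = val + 18  # -> y = 30
p = val * 2 - 3  # -> p = 21
val = y + p  # -> val = 51
y = val - y  # -> y = 21

Answer: 21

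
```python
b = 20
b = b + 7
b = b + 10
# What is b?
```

Answer: 37

Derivation:
Trace (tracking b):
b = 20  # -> b = 20
b = b + 7  # -> b = 27
b = b + 10  # -> b = 37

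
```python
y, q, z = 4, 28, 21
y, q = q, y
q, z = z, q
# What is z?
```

Answer: 4

Derivation:
Trace (tracking z):
y, q, z = (4, 28, 21)  # -> y = 4, q = 28, z = 21
y, q = (q, y)  # -> y = 28, q = 4
q, z = (z, q)  # -> q = 21, z = 4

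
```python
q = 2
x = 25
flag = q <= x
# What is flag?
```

Answer: True

Derivation:
Trace (tracking flag):
q = 2  # -> q = 2
x = 25  # -> x = 25
flag = q <= x  # -> flag = True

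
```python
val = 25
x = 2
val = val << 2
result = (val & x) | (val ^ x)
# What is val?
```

Trace (tracking val):
val = 25  # -> val = 25
x = 2  # -> x = 2
val = val << 2  # -> val = 100
result = val & x | val ^ x  # -> result = 102

Answer: 100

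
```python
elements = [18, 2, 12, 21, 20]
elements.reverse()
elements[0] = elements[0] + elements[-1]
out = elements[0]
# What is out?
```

Answer: 38

Derivation:
Trace (tracking out):
elements = [18, 2, 12, 21, 20]  # -> elements = [18, 2, 12, 21, 20]
elements.reverse()  # -> elements = [20, 21, 12, 2, 18]
elements[0] = elements[0] + elements[-1]  # -> elements = [38, 21, 12, 2, 18]
out = elements[0]  # -> out = 38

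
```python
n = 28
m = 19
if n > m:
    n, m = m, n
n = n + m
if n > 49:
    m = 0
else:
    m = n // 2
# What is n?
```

Trace (tracking n):
n = 28  # -> n = 28
m = 19  # -> m = 19
if n > m:  # condition is True
    n, m = (m, n)  # -> n = 19, m = 28
n = n + m  # -> n = 47
if n > 49:  # condition is False
else:
    m = n // 2  # -> m = 23

Answer: 47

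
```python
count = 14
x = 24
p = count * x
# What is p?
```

Trace (tracking p):
count = 14  # -> count = 14
x = 24  # -> x = 24
p = count * x  # -> p = 336

Answer: 336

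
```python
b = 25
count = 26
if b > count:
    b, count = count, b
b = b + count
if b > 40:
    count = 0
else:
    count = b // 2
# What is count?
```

Trace (tracking count):
b = 25  # -> b = 25
count = 26  # -> count = 26
if b > count:  # condition is False
b = b + count  # -> b = 51
if b > 40:  # condition is True
    count = 0  # -> count = 0

Answer: 0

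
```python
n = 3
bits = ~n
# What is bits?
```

Trace (tracking bits):
n = 3  # -> n = 3
bits = ~n  # -> bits = -4

Answer: -4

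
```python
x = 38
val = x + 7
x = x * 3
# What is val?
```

Trace (tracking val):
x = 38  # -> x = 38
val = x + 7  # -> val = 45
x = x * 3  # -> x = 114

Answer: 45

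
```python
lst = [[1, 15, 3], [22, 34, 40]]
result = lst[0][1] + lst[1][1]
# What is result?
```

Answer: 49

Derivation:
Trace (tracking result):
lst = [[1, 15, 3], [22, 34, 40]]  # -> lst = [[1, 15, 3], [22, 34, 40]]
result = lst[0][1] + lst[1][1]  # -> result = 49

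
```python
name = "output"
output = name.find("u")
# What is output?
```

Trace (tracking output):
name = 'output'  # -> name = 'output'
output = name.find('u')  # -> output = 1

Answer: 1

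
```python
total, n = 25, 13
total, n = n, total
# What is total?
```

Trace (tracking total):
total, n = (25, 13)  # -> total = 25, n = 13
total, n = (n, total)  # -> total = 13, n = 25

Answer: 13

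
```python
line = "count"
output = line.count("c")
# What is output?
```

Trace (tracking output):
line = 'count'  # -> line = 'count'
output = line.count('c')  # -> output = 1

Answer: 1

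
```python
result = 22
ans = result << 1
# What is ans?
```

Answer: 44

Derivation:
Trace (tracking ans):
result = 22  # -> result = 22
ans = result << 1  # -> ans = 44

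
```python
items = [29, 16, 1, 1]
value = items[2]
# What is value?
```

Answer: 1

Derivation:
Trace (tracking value):
items = [29, 16, 1, 1]  # -> items = [29, 16, 1, 1]
value = items[2]  # -> value = 1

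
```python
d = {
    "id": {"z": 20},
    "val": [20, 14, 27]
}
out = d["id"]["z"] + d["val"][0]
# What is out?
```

Trace (tracking out):
d = {'id': {'z': 20}, 'val': [20, 14, 27]}  # -> d = {'id': {'z': 20}, 'val': [20, 14, 27]}
out = d['id']['z'] + d['val'][0]  # -> out = 40

Answer: 40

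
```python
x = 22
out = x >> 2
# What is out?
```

Answer: 5

Derivation:
Trace (tracking out):
x = 22  # -> x = 22
out = x >> 2  # -> out = 5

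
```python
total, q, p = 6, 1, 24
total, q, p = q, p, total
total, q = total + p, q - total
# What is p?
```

Trace (tracking p):
total, q, p = (6, 1, 24)  # -> total = 6, q = 1, p = 24
total, q, p = (q, p, total)  # -> total = 1, q = 24, p = 6
total, q = (total + p, q - total)  # -> total = 7, q = 23

Answer: 6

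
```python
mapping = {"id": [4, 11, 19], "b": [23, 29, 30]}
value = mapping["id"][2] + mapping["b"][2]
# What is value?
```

Answer: 49

Derivation:
Trace (tracking value):
mapping = {'id': [4, 11, 19], 'b': [23, 29, 30]}  # -> mapping = {'id': [4, 11, 19], 'b': [23, 29, 30]}
value = mapping['id'][2] + mapping['b'][2]  # -> value = 49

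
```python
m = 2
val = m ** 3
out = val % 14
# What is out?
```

Trace (tracking out):
m = 2  # -> m = 2
val = m ** 3  # -> val = 8
out = val % 14  # -> out = 8

Answer: 8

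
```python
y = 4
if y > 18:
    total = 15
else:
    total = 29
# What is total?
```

Answer: 29

Derivation:
Trace (tracking total):
y = 4  # -> y = 4
if y > 18:  # condition is False
else:
    total = 29  # -> total = 29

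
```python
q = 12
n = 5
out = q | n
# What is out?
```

Answer: 13

Derivation:
Trace (tracking out):
q = 12  # -> q = 12
n = 5  # -> n = 5
out = q | n  # -> out = 13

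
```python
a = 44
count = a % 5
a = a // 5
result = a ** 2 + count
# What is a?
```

Trace (tracking a):
a = 44  # -> a = 44
count = a % 5  # -> count = 4
a = a // 5  # -> a = 8
result = a ** 2 + count  # -> result = 68

Answer: 8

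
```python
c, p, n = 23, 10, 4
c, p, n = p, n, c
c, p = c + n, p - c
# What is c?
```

Answer: 33

Derivation:
Trace (tracking c):
c, p, n = (23, 10, 4)  # -> c = 23, p = 10, n = 4
c, p, n = (p, n, c)  # -> c = 10, p = 4, n = 23
c, p = (c + n, p - c)  # -> c = 33, p = -6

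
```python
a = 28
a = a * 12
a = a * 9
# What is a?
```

Trace (tracking a):
a = 28  # -> a = 28
a = a * 12  # -> a = 336
a = a * 9  # -> a = 3024

Answer: 3024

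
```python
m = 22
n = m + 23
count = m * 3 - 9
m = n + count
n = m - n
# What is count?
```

Answer: 57

Derivation:
Trace (tracking count):
m = 22  # -> m = 22
n = m + 23  # -> n = 45
count = m * 3 - 9  # -> count = 57
m = n + count  # -> m = 102
n = m - n  # -> n = 57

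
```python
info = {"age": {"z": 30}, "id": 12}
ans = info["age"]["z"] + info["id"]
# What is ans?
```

Trace (tracking ans):
info = {'age': {'z': 30}, 'id': 12}  # -> info = {'age': {'z': 30}, 'id': 12}
ans = info['age']['z'] + info['id']  # -> ans = 42

Answer: 42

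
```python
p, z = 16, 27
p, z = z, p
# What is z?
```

Answer: 16

Derivation:
Trace (tracking z):
p, z = (16, 27)  # -> p = 16, z = 27
p, z = (z, p)  # -> p = 27, z = 16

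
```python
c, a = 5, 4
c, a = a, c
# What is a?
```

Answer: 5

Derivation:
Trace (tracking a):
c, a = (5, 4)  # -> c = 5, a = 4
c, a = (a, c)  # -> c = 4, a = 5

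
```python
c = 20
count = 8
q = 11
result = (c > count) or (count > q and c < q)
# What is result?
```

Answer: True

Derivation:
Trace (tracking result):
c = 20  # -> c = 20
count = 8  # -> count = 8
q = 11  # -> q = 11
result = c > count or (count > q and c < q)  # -> result = True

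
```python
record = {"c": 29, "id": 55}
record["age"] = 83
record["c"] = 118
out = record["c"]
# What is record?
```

Answer: {'c': 118, 'id': 55, 'age': 83}

Derivation:
Trace (tracking record):
record = {'c': 29, 'id': 55}  # -> record = {'c': 29, 'id': 55}
record['age'] = 83  # -> record = {'c': 29, 'id': 55, 'age': 83}
record['c'] = 118  # -> record = {'c': 118, 'id': 55, 'age': 83}
out = record['c']  # -> out = 118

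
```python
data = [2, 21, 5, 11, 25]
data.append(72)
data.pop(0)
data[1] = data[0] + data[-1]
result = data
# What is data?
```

Answer: [21, 93, 11, 25, 72]

Derivation:
Trace (tracking data):
data = [2, 21, 5, 11, 25]  # -> data = [2, 21, 5, 11, 25]
data.append(72)  # -> data = [2, 21, 5, 11, 25, 72]
data.pop(0)  # -> data = [21, 5, 11, 25, 72]
data[1] = data[0] + data[-1]  # -> data = [21, 93, 11, 25, 72]
result = data  # -> result = [21, 93, 11, 25, 72]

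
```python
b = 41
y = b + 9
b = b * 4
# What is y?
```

Trace (tracking y):
b = 41  # -> b = 41
y = b + 9  # -> y = 50
b = b * 4  # -> b = 164

Answer: 50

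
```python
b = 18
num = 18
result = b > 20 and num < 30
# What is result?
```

Trace (tracking result):
b = 18  # -> b = 18
num = 18  # -> num = 18
result = b > 20 and num < 30  # -> result = False

Answer: False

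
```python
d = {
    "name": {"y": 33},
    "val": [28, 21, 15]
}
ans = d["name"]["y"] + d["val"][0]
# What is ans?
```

Trace (tracking ans):
d = {'name': {'y': 33}, 'val': [28, 21, 15]}  # -> d = {'name': {'y': 33}, 'val': [28, 21, 15]}
ans = d['name']['y'] + d['val'][0]  # -> ans = 61

Answer: 61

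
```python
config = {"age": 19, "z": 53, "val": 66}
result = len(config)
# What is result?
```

Answer: 3

Derivation:
Trace (tracking result):
config = {'age': 19, 'z': 53, 'val': 66}  # -> config = {'age': 19, 'z': 53, 'val': 66}
result = len(config)  # -> result = 3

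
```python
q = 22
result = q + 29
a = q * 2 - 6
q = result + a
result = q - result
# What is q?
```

Answer: 89

Derivation:
Trace (tracking q):
q = 22  # -> q = 22
result = q + 29  # -> result = 51
a = q * 2 - 6  # -> a = 38
q = result + a  # -> q = 89
result = q - result  # -> result = 38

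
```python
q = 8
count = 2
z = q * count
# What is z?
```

Trace (tracking z):
q = 8  # -> q = 8
count = 2  # -> count = 2
z = q * count  # -> z = 16

Answer: 16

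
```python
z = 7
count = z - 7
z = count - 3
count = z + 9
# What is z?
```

Trace (tracking z):
z = 7  # -> z = 7
count = z - 7  # -> count = 0
z = count - 3  # -> z = -3
count = z + 9  # -> count = 6

Answer: -3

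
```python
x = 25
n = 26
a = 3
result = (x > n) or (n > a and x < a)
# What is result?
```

Answer: False

Derivation:
Trace (tracking result):
x = 25  # -> x = 25
n = 26  # -> n = 26
a = 3  # -> a = 3
result = x > n or (n > a and x < a)  # -> result = False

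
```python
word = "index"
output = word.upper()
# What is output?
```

Trace (tracking output):
word = 'index'  # -> word = 'index'
output = word.upper()  # -> output = 'INDEX'

Answer: 'INDEX'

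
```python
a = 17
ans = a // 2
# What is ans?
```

Answer: 8

Derivation:
Trace (tracking ans):
a = 17  # -> a = 17
ans = a // 2  # -> ans = 8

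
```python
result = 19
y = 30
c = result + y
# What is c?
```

Trace (tracking c):
result = 19  # -> result = 19
y = 30  # -> y = 30
c = result + y  # -> c = 49

Answer: 49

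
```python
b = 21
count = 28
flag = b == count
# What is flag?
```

Answer: False

Derivation:
Trace (tracking flag):
b = 21  # -> b = 21
count = 28  # -> count = 28
flag = b == count  # -> flag = False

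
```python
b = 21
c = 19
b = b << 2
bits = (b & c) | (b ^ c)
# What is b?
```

Answer: 84

Derivation:
Trace (tracking b):
b = 21  # -> b = 21
c = 19  # -> c = 19
b = b << 2  # -> b = 84
bits = b & c | b ^ c  # -> bits = 87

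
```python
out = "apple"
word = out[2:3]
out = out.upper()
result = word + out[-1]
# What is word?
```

Answer: 'p'

Derivation:
Trace (tracking word):
out = 'apple'  # -> out = 'apple'
word = out[2:3]  # -> word = 'p'
out = out.upper()  # -> out = 'APPLE'
result = word + out[-1]  # -> result = 'pE'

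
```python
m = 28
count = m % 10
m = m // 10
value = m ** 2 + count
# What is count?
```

Trace (tracking count):
m = 28  # -> m = 28
count = m % 10  # -> count = 8
m = m // 10  # -> m = 2
value = m ** 2 + count  # -> value = 12

Answer: 8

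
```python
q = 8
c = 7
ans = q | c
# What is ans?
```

Answer: 15

Derivation:
Trace (tracking ans):
q = 8  # -> q = 8
c = 7  # -> c = 7
ans = q | c  # -> ans = 15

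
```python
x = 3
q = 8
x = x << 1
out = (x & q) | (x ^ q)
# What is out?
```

Trace (tracking out):
x = 3  # -> x = 3
q = 8  # -> q = 8
x = x << 1  # -> x = 6
out = x & q | x ^ q  # -> out = 14

Answer: 14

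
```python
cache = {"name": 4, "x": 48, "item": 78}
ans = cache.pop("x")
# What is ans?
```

Answer: 48

Derivation:
Trace (tracking ans):
cache = {'name': 4, 'x': 48, 'item': 78}  # -> cache = {'name': 4, 'x': 48, 'item': 78}
ans = cache.pop('x')  # -> ans = 48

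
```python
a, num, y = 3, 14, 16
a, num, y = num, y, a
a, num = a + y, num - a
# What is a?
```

Trace (tracking a):
a, num, y = (3, 14, 16)  # -> a = 3, num = 14, y = 16
a, num, y = (num, y, a)  # -> a = 14, num = 16, y = 3
a, num = (a + y, num - a)  # -> a = 17, num = 2

Answer: 17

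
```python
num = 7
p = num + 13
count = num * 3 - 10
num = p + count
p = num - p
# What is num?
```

Answer: 31

Derivation:
Trace (tracking num):
num = 7  # -> num = 7
p = num + 13  # -> p = 20
count = num * 3 - 10  # -> count = 11
num = p + count  # -> num = 31
p = num - p  # -> p = 11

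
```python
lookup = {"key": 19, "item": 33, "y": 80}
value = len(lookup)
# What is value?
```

Trace (tracking value):
lookup = {'key': 19, 'item': 33, 'y': 80}  # -> lookup = {'key': 19, 'item': 33, 'y': 80}
value = len(lookup)  # -> value = 3

Answer: 3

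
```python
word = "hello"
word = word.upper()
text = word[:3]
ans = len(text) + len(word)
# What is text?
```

Answer: 'HEL'

Derivation:
Trace (tracking text):
word = 'hello'  # -> word = 'hello'
word = word.upper()  # -> word = 'HELLO'
text = word[:3]  # -> text = 'HEL'
ans = len(text) + len(word)  # -> ans = 8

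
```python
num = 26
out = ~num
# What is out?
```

Answer: -27

Derivation:
Trace (tracking out):
num = 26  # -> num = 26
out = ~num  # -> out = -27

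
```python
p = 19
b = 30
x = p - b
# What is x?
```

Answer: -11

Derivation:
Trace (tracking x):
p = 19  # -> p = 19
b = 30  # -> b = 30
x = p - b  # -> x = -11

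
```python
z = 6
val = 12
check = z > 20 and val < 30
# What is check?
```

Trace (tracking check):
z = 6  # -> z = 6
val = 12  # -> val = 12
check = z > 20 and val < 30  # -> check = False

Answer: False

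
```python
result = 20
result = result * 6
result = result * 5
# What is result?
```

Trace (tracking result):
result = 20  # -> result = 20
result = result * 6  # -> result = 120
result = result * 5  # -> result = 600

Answer: 600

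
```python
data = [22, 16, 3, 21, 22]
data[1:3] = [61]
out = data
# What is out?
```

Trace (tracking out):
data = [22, 16, 3, 21, 22]  # -> data = [22, 16, 3, 21, 22]
data[1:3] = [61]  # -> data = [22, 61, 21, 22]
out = data  # -> out = [22, 61, 21, 22]

Answer: [22, 61, 21, 22]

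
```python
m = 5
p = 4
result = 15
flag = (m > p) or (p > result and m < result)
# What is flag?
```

Trace (tracking flag):
m = 5  # -> m = 5
p = 4  # -> p = 4
result = 15  # -> result = 15
flag = m > p or (p > result and m < result)  # -> flag = True

Answer: True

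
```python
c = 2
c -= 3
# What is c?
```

Trace (tracking c):
c = 2  # -> c = 2
c -= 3  # -> c = -1

Answer: -1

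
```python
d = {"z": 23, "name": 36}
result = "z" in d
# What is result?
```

Trace (tracking result):
d = {'z': 23, 'name': 36}  # -> d = {'z': 23, 'name': 36}
result = 'z' in d  # -> result = True

Answer: True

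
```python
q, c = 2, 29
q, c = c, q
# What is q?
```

Answer: 29

Derivation:
Trace (tracking q):
q, c = (2, 29)  # -> q = 2, c = 29
q, c = (c, q)  # -> q = 29, c = 2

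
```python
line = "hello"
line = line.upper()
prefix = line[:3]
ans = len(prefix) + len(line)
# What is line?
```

Answer: 'HELLO'

Derivation:
Trace (tracking line):
line = 'hello'  # -> line = 'hello'
line = line.upper()  # -> line = 'HELLO'
prefix = line[:3]  # -> prefix = 'HEL'
ans = len(prefix) + len(line)  # -> ans = 8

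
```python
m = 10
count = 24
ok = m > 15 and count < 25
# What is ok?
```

Answer: False

Derivation:
Trace (tracking ok):
m = 10  # -> m = 10
count = 24  # -> count = 24
ok = m > 15 and count < 25  # -> ok = False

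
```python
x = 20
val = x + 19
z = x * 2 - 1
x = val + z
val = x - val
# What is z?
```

Trace (tracking z):
x = 20  # -> x = 20
val = x + 19  # -> val = 39
z = x * 2 - 1  # -> z = 39
x = val + z  # -> x = 78
val = x - val  # -> val = 39

Answer: 39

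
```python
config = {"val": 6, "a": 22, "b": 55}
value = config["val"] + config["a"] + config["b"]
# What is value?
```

Trace (tracking value):
config = {'val': 6, 'a': 22, 'b': 55}  # -> config = {'val': 6, 'a': 22, 'b': 55}
value = config['val'] + config['a'] + config['b']  # -> value = 83

Answer: 83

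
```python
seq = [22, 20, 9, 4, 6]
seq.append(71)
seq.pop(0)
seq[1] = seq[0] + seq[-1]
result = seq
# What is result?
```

Answer: [20, 91, 4, 6, 71]

Derivation:
Trace (tracking result):
seq = [22, 20, 9, 4, 6]  # -> seq = [22, 20, 9, 4, 6]
seq.append(71)  # -> seq = [22, 20, 9, 4, 6, 71]
seq.pop(0)  # -> seq = [20, 9, 4, 6, 71]
seq[1] = seq[0] + seq[-1]  # -> seq = [20, 91, 4, 6, 71]
result = seq  # -> result = [20, 91, 4, 6, 71]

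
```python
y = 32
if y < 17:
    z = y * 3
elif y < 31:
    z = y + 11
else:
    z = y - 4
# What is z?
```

Trace (tracking z):
y = 32  # -> y = 32
if y < 17:  # condition is False
elif y < 31:  # condition is False
else:
    z = y - 4  # -> z = 28

Answer: 28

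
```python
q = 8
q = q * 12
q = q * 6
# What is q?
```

Trace (tracking q):
q = 8  # -> q = 8
q = q * 12  # -> q = 96
q = q * 6  # -> q = 576

Answer: 576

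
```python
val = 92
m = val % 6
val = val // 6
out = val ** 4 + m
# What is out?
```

Trace (tracking out):
val = 92  # -> val = 92
m = val % 6  # -> m = 2
val = val // 6  # -> val = 15
out = val ** 4 + m  # -> out = 50627

Answer: 50627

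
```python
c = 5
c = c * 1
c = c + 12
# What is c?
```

Answer: 17

Derivation:
Trace (tracking c):
c = 5  # -> c = 5
c = c * 1  # -> c = 5
c = c + 12  # -> c = 17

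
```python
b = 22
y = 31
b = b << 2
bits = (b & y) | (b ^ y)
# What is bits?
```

Answer: 95

Derivation:
Trace (tracking bits):
b = 22  # -> b = 22
y = 31  # -> y = 31
b = b << 2  # -> b = 88
bits = b & y | b ^ y  # -> bits = 95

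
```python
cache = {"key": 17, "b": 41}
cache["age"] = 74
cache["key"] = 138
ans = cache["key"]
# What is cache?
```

Answer: {'key': 138, 'b': 41, 'age': 74}

Derivation:
Trace (tracking cache):
cache = {'key': 17, 'b': 41}  # -> cache = {'key': 17, 'b': 41}
cache['age'] = 74  # -> cache = {'key': 17, 'b': 41, 'age': 74}
cache['key'] = 138  # -> cache = {'key': 138, 'b': 41, 'age': 74}
ans = cache['key']  # -> ans = 138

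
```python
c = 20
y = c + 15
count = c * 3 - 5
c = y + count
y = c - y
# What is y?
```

Answer: 55

Derivation:
Trace (tracking y):
c = 20  # -> c = 20
y = c + 15  # -> y = 35
count = c * 3 - 5  # -> count = 55
c = y + count  # -> c = 90
y = c - y  # -> y = 55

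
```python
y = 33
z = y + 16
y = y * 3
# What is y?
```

Trace (tracking y):
y = 33  # -> y = 33
z = y + 16  # -> z = 49
y = y * 3  # -> y = 99

Answer: 99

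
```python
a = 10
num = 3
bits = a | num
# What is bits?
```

Answer: 11

Derivation:
Trace (tracking bits):
a = 10  # -> a = 10
num = 3  # -> num = 3
bits = a | num  # -> bits = 11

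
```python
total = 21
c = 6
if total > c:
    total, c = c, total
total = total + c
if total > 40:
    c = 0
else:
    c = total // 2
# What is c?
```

Trace (tracking c):
total = 21  # -> total = 21
c = 6  # -> c = 6
if total > c:  # condition is True
    total, c = (c, total)  # -> total = 6, c = 21
total = total + c  # -> total = 27
if total > 40:  # condition is False
else:
    c = total // 2  # -> c = 13

Answer: 13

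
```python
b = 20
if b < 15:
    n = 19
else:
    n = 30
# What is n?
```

Answer: 30

Derivation:
Trace (tracking n):
b = 20  # -> b = 20
if b < 15:  # condition is False
else:
    n = 30  # -> n = 30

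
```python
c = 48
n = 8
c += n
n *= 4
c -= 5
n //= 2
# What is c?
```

Answer: 51

Derivation:
Trace (tracking c):
c = 48  # -> c = 48
n = 8  # -> n = 8
c += n  # -> c = 56
n *= 4  # -> n = 32
c -= 5  # -> c = 51
n //= 2  # -> n = 16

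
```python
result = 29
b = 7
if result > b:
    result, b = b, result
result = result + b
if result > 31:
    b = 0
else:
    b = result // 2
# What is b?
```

Trace (tracking b):
result = 29  # -> result = 29
b = 7  # -> b = 7
if result > b:  # condition is True
    result, b = (b, result)  # -> result = 7, b = 29
result = result + b  # -> result = 36
if result > 31:  # condition is True
    b = 0  # -> b = 0

Answer: 0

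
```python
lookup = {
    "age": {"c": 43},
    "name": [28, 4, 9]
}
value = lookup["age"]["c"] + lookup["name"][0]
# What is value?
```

Trace (tracking value):
lookup = {'age': {'c': 43}, 'name': [28, 4, 9]}  # -> lookup = {'age': {'c': 43}, 'name': [28, 4, 9]}
value = lookup['age']['c'] + lookup['name'][0]  # -> value = 71

Answer: 71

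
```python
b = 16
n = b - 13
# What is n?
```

Trace (tracking n):
b = 16  # -> b = 16
n = b - 13  # -> n = 3

Answer: 3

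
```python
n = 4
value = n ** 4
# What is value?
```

Answer: 256

Derivation:
Trace (tracking value):
n = 4  # -> n = 4
value = n ** 4  # -> value = 256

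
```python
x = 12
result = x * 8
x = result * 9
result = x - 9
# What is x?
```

Answer: 864

Derivation:
Trace (tracking x):
x = 12  # -> x = 12
result = x * 8  # -> result = 96
x = result * 9  # -> x = 864
result = x - 9  # -> result = 855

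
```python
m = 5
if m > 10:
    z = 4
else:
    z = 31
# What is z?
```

Trace (tracking z):
m = 5  # -> m = 5
if m > 10:  # condition is False
else:
    z = 31  # -> z = 31

Answer: 31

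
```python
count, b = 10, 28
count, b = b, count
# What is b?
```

Answer: 10

Derivation:
Trace (tracking b):
count, b = (10, 28)  # -> count = 10, b = 28
count, b = (b, count)  # -> count = 28, b = 10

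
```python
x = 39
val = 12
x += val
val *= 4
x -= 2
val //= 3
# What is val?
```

Trace (tracking val):
x = 39  # -> x = 39
val = 12  # -> val = 12
x += val  # -> x = 51
val *= 4  # -> val = 48
x -= 2  # -> x = 49
val //= 3  # -> val = 16

Answer: 16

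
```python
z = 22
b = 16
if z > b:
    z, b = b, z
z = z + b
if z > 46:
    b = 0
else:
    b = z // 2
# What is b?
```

Trace (tracking b):
z = 22  # -> z = 22
b = 16  # -> b = 16
if z > b:  # condition is True
    z, b = (b, z)  # -> z = 16, b = 22
z = z + b  # -> z = 38
if z > 46:  # condition is False
else:
    b = z // 2  # -> b = 19

Answer: 19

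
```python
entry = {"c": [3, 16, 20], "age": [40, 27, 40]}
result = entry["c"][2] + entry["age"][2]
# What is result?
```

Answer: 60

Derivation:
Trace (tracking result):
entry = {'c': [3, 16, 20], 'age': [40, 27, 40]}  # -> entry = {'c': [3, 16, 20], 'age': [40, 27, 40]}
result = entry['c'][2] + entry['age'][2]  # -> result = 60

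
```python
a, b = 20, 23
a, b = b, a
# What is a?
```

Answer: 23

Derivation:
Trace (tracking a):
a, b = (20, 23)  # -> a = 20, b = 23
a, b = (b, a)  # -> a = 23, b = 20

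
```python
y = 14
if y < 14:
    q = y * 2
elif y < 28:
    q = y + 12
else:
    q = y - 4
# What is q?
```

Trace (tracking q):
y = 14  # -> y = 14
if y < 14:  # condition is False
elif y < 28:  # condition is True
    q = y + 12  # -> q = 26

Answer: 26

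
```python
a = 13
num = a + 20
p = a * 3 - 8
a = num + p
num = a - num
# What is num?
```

Answer: 31

Derivation:
Trace (tracking num):
a = 13  # -> a = 13
num = a + 20  # -> num = 33
p = a * 3 - 8  # -> p = 31
a = num + p  # -> a = 64
num = a - num  # -> num = 31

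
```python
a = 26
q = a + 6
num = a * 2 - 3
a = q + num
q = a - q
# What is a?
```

Answer: 81

Derivation:
Trace (tracking a):
a = 26  # -> a = 26
q = a + 6  # -> q = 32
num = a * 2 - 3  # -> num = 49
a = q + num  # -> a = 81
q = a - q  # -> q = 49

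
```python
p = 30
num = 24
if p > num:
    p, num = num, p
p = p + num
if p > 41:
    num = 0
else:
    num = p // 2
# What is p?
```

Trace (tracking p):
p = 30  # -> p = 30
num = 24  # -> num = 24
if p > num:  # condition is True
    p, num = (num, p)  # -> p = 24, num = 30
p = p + num  # -> p = 54
if p > 41:  # condition is True
    num = 0  # -> num = 0

Answer: 54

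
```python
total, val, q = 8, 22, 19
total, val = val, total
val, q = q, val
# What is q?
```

Answer: 8

Derivation:
Trace (tracking q):
total, val, q = (8, 22, 19)  # -> total = 8, val = 22, q = 19
total, val = (val, total)  # -> total = 22, val = 8
val, q = (q, val)  # -> val = 19, q = 8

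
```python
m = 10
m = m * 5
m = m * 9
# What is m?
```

Answer: 450

Derivation:
Trace (tracking m):
m = 10  # -> m = 10
m = m * 5  # -> m = 50
m = m * 9  # -> m = 450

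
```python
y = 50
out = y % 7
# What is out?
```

Answer: 1

Derivation:
Trace (tracking out):
y = 50  # -> y = 50
out = y % 7  # -> out = 1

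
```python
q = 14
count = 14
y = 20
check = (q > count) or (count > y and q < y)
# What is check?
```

Trace (tracking check):
q = 14  # -> q = 14
count = 14  # -> count = 14
y = 20  # -> y = 20
check = q > count or (count > y and q < y)  # -> check = False

Answer: False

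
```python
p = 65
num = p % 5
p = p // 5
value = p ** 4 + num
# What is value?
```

Trace (tracking value):
p = 65  # -> p = 65
num = p % 5  # -> num = 0
p = p // 5  # -> p = 13
value = p ** 4 + num  # -> value = 28561

Answer: 28561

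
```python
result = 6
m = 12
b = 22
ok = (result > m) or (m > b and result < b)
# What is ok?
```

Trace (tracking ok):
result = 6  # -> result = 6
m = 12  # -> m = 12
b = 22  # -> b = 22
ok = result > m or (m > b and result < b)  # -> ok = False

Answer: False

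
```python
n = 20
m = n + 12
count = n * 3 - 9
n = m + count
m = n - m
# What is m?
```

Trace (tracking m):
n = 20  # -> n = 20
m = n + 12  # -> m = 32
count = n * 3 - 9  # -> count = 51
n = m + count  # -> n = 83
m = n - m  # -> m = 51

Answer: 51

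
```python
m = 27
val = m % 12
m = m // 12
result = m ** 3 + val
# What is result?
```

Trace (tracking result):
m = 27  # -> m = 27
val = m % 12  # -> val = 3
m = m // 12  # -> m = 2
result = m ** 3 + val  # -> result = 11

Answer: 11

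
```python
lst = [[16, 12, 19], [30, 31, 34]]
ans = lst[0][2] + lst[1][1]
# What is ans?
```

Answer: 50

Derivation:
Trace (tracking ans):
lst = [[16, 12, 19], [30, 31, 34]]  # -> lst = [[16, 12, 19], [30, 31, 34]]
ans = lst[0][2] + lst[1][1]  # -> ans = 50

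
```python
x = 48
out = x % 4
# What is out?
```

Trace (tracking out):
x = 48  # -> x = 48
out = x % 4  # -> out = 0

Answer: 0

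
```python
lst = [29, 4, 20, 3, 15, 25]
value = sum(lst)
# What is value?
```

Trace (tracking value):
lst = [29, 4, 20, 3, 15, 25]  # -> lst = [29, 4, 20, 3, 15, 25]
value = sum(lst)  # -> value = 96

Answer: 96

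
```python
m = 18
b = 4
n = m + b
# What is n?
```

Answer: 22

Derivation:
Trace (tracking n):
m = 18  # -> m = 18
b = 4  # -> b = 4
n = m + b  # -> n = 22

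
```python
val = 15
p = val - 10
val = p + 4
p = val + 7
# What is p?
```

Trace (tracking p):
val = 15  # -> val = 15
p = val - 10  # -> p = 5
val = p + 4  # -> val = 9
p = val + 7  # -> p = 16

Answer: 16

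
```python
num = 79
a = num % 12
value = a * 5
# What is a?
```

Trace (tracking a):
num = 79  # -> num = 79
a = num % 12  # -> a = 7
value = a * 5  # -> value = 35

Answer: 7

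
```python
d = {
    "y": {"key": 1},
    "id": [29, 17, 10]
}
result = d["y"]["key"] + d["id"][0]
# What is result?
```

Answer: 30

Derivation:
Trace (tracking result):
d = {'y': {'key': 1}, 'id': [29, 17, 10]}  # -> d = {'y': {'key': 1}, 'id': [29, 17, 10]}
result = d['y']['key'] + d['id'][0]  # -> result = 30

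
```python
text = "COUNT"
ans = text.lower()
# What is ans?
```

Answer: 'count'

Derivation:
Trace (tracking ans):
text = 'COUNT'  # -> text = 'COUNT'
ans = text.lower()  # -> ans = 'count'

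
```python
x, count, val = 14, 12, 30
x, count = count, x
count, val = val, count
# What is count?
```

Answer: 30

Derivation:
Trace (tracking count):
x, count, val = (14, 12, 30)  # -> x = 14, count = 12, val = 30
x, count = (count, x)  # -> x = 12, count = 14
count, val = (val, count)  # -> count = 30, val = 14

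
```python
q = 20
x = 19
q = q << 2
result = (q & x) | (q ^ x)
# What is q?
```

Trace (tracking q):
q = 20  # -> q = 20
x = 19  # -> x = 19
q = q << 2  # -> q = 80
result = q & x | q ^ x  # -> result = 83

Answer: 80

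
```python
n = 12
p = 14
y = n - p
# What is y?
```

Trace (tracking y):
n = 12  # -> n = 12
p = 14  # -> p = 14
y = n - p  # -> y = -2

Answer: -2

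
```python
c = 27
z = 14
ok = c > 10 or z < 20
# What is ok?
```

Trace (tracking ok):
c = 27  # -> c = 27
z = 14  # -> z = 14
ok = c > 10 or z < 20  # -> ok = True

Answer: True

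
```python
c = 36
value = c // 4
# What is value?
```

Answer: 9

Derivation:
Trace (tracking value):
c = 36  # -> c = 36
value = c // 4  # -> value = 9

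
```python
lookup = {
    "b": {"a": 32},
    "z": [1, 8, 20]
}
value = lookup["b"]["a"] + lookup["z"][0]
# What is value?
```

Answer: 33

Derivation:
Trace (tracking value):
lookup = {'b': {'a': 32}, 'z': [1, 8, 20]}  # -> lookup = {'b': {'a': 32}, 'z': [1, 8, 20]}
value = lookup['b']['a'] + lookup['z'][0]  # -> value = 33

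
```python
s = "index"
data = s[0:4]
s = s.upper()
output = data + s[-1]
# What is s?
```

Answer: 'INDEX'

Derivation:
Trace (tracking s):
s = 'index'  # -> s = 'index'
data = s[0:4]  # -> data = 'inde'
s = s.upper()  # -> s = 'INDEX'
output = data + s[-1]  # -> output = 'indeX'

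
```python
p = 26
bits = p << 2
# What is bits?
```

Trace (tracking bits):
p = 26  # -> p = 26
bits = p << 2  # -> bits = 104

Answer: 104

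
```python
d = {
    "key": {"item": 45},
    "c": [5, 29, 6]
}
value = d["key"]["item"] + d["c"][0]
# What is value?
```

Answer: 50

Derivation:
Trace (tracking value):
d = {'key': {'item': 45}, 'c': [5, 29, 6]}  # -> d = {'key': {'item': 45}, 'c': [5, 29, 6]}
value = d['key']['item'] + d['c'][0]  # -> value = 50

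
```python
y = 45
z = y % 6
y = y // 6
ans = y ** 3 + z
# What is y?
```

Answer: 7

Derivation:
Trace (tracking y):
y = 45  # -> y = 45
z = y % 6  # -> z = 3
y = y // 6  # -> y = 7
ans = y ** 3 + z  # -> ans = 346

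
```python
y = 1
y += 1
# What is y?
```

Answer: 2

Derivation:
Trace (tracking y):
y = 1  # -> y = 1
y += 1  # -> y = 2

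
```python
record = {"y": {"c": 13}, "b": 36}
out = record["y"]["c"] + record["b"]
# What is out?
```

Answer: 49

Derivation:
Trace (tracking out):
record = {'y': {'c': 13}, 'b': 36}  # -> record = {'y': {'c': 13}, 'b': 36}
out = record['y']['c'] + record['b']  # -> out = 49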